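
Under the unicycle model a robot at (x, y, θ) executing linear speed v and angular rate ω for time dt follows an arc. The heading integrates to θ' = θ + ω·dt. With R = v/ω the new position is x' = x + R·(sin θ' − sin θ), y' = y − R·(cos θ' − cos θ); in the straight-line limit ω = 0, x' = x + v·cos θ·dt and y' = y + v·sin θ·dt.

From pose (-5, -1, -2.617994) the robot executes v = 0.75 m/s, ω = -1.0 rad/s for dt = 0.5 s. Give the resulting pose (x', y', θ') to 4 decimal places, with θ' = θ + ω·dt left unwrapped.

(-5.3573, -1.1003, -3.1180)

θ' = -2.6180 + -1.0·0.5 = -3.1180
R = v/ω = 0.75/-1.0 = -0.7500
x' = -5 + -0.7500·(sin -3.1180 − sin -2.6180) = -5.3573
y' = -1 − -0.7500·(cos -3.1180 − cos -2.6180) = -1.1003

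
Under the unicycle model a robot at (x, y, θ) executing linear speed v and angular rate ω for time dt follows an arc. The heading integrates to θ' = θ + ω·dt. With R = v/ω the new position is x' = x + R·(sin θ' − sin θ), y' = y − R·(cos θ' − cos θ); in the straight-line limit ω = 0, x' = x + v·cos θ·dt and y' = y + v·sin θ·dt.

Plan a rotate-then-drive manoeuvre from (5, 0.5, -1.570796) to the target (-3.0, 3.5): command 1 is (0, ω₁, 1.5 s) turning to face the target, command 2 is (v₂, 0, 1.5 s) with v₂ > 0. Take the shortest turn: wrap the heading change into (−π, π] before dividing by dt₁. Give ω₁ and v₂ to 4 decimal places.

ω₁ = -1.2864, v₂ = 5.6960

heading to target = atan2(3.5−0.5, -3−5) = 2.7828
Δθ = wrap(2.7828 − -1.5708) = -1.9296; ω₁ = Δθ/dt₁ = -1.2864
distance = √((-3−5)² + (3.5−0.5)²) = 8.5440; v₂ = distance/dt₂ = 5.6960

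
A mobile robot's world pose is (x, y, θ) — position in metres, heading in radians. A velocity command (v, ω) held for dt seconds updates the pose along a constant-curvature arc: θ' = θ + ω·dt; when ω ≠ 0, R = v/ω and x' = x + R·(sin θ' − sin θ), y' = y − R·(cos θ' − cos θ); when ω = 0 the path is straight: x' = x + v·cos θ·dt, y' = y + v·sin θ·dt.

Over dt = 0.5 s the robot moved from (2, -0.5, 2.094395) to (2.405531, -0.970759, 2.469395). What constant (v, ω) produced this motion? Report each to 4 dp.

v = -1.2500, ω = 0.7500

Δθ = 2.469395 − 2.094395 = 0.375000
ω = Δθ/dt = 0.375000/0.5 = 0.7500
R = −Δy/(cos θ' − cos θ) = -1.6667
v = R·ω = -1.6667·0.7500 = -1.2500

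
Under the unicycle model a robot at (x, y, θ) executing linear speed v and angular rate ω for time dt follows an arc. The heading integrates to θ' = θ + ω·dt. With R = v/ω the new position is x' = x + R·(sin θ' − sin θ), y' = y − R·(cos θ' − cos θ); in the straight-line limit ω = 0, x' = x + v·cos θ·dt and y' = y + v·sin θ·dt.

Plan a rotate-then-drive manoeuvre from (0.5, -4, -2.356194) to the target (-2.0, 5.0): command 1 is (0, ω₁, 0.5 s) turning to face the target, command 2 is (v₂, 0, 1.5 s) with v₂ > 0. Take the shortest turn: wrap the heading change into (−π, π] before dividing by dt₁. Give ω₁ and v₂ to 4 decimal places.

ω₁ = -4.1705, v₂ = 6.2272

heading to target = atan2(5−-4, -2−0.5) = 1.8417
Δθ = wrap(1.8417 − -2.3562) = -2.0852; ω₁ = Δθ/dt₁ = -4.1705
distance = √((-2−0.5)² + (5−-4)²) = 9.3408; v₂ = distance/dt₂ = 6.2272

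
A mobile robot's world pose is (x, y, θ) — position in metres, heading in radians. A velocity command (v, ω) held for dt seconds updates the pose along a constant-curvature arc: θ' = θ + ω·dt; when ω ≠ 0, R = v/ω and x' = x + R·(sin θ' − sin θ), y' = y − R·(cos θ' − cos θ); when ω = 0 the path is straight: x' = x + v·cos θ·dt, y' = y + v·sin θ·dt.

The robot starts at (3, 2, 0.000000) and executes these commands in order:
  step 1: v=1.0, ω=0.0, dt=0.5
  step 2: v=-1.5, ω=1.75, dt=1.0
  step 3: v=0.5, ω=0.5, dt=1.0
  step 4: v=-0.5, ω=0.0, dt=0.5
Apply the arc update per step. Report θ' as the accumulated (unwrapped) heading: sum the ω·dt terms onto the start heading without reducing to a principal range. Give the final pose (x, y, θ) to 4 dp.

(2.6077, 1.2455, 2.2500)

step 1: θ'=0.0000 (straight) → pose (3.5000, 2.0000, 0.0000)
step 2: θ'=1.7500 (R=-0.8571) → pose (2.6566, 0.9901, 1.7500)
step 3: θ'=2.2500 (R=1.0000) → pose (2.4507, 1.4400, 2.2500)
step 4: θ'=2.2500 (straight) → pose (2.6077, 1.2455, 2.2500)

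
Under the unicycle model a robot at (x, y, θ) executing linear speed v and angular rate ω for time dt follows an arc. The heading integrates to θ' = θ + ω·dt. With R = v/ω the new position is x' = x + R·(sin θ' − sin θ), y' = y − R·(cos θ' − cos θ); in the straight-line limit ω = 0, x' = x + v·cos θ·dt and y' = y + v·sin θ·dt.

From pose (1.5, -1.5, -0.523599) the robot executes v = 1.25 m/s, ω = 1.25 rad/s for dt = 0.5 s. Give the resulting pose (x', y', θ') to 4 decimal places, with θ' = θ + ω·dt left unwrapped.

(2.1012, -1.6288, 0.1014)

θ' = -0.5236 + 1.25·0.5 = 0.1014
R = v/ω = 1.25/1.25 = 1.0000
x' = 1.5 + 1.0000·(sin 0.1014 − sin -0.5236) = 2.1012
y' = -1.5 − 1.0000·(cos 0.1014 − cos -0.5236) = -1.6288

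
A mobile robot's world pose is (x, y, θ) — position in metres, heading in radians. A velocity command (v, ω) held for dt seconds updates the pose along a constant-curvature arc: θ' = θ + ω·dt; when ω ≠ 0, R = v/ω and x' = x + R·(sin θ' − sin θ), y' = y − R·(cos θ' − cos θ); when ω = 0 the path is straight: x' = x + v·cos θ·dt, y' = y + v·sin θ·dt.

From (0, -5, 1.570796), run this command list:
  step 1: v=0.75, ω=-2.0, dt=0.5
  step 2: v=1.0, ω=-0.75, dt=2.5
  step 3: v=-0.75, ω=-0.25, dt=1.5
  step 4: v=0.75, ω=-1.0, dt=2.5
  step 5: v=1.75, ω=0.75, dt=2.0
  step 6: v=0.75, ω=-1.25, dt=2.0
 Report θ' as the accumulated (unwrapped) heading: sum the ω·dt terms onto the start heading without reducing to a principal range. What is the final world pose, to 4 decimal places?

(-3.1546, -2.9309, -5.1792)

step 1: θ'=0.5708 (R=-0.3750) → pose (0.1724, -4.6844, 0.5708)
step 2: θ'=-1.3042 (R=-1.3333) → pose (2.1790, -5.4551, -1.3042)
step 3: θ'=-1.6792 (R=3.0000) → pose (2.0907, -4.3402, -1.6792)
step 4: θ'=-4.1792 (R=-0.7500) → pose (0.6992, -4.6403, -4.1792)
step 5: θ'=-2.6792 (R=2.3333) → pose (-2.3512, -3.7380, -2.6792)
step 6: θ'=-5.1792 (R=-0.6000) → pose (-3.1546, -2.9309, -5.1792)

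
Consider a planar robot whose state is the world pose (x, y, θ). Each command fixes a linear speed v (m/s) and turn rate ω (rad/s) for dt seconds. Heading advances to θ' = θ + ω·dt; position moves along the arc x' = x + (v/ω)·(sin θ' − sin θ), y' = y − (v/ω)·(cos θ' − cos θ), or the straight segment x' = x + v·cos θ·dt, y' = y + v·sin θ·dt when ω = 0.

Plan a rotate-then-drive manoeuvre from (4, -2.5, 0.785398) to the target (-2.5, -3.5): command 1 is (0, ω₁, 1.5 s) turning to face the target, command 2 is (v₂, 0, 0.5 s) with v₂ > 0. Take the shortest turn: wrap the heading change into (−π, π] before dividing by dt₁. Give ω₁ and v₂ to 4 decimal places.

heading to target = atan2(-3.5−-2.5, -2.5−4) = -2.9889
Δθ = wrap(-2.9889 − 0.7854) = 2.5088; ω₁ = Δθ/dt₁ = 1.6726
distance = √((-2.5−4)² + (-3.5−-2.5)²) = 6.5765; v₂ = distance/dt₂ = 13.1529

ω₁ = 1.6726, v₂ = 13.1529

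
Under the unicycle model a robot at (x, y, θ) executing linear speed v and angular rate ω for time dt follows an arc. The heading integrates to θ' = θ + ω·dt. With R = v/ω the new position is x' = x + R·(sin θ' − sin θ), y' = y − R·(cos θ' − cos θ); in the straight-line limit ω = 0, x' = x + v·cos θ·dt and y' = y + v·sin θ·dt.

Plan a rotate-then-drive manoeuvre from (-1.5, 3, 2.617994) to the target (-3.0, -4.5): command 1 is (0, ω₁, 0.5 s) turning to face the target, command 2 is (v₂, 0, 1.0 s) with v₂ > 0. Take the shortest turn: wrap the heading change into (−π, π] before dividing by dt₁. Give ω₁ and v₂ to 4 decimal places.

heading to target = atan2(-4.5−3, -3−-1.5) = -1.7682
Δθ = wrap(-1.7682 − 2.6180) = 1.8970; ω₁ = Δθ/dt₁ = 3.7940
distance = √((-3−-1.5)² + (-4.5−3)²) = 7.6485; v₂ = distance/dt₂ = 7.6485

ω₁ = 3.7940, v₂ = 7.6485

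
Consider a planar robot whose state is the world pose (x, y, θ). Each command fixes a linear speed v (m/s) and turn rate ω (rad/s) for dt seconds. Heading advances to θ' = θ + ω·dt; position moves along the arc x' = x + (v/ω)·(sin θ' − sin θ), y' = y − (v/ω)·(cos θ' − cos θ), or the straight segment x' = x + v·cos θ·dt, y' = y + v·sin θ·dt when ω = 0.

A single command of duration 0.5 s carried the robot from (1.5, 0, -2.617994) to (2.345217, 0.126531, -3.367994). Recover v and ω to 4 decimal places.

v = -1.7500, ω = -1.5000

Δθ = -3.367994 − -2.617994 = -0.750000
ω = Δθ/dt = -0.750000/0.5 = -1.5000
R = Δx/(sin θ' − sin θ) = 1.1667
v = R·ω = 1.1667·-1.5000 = -1.7500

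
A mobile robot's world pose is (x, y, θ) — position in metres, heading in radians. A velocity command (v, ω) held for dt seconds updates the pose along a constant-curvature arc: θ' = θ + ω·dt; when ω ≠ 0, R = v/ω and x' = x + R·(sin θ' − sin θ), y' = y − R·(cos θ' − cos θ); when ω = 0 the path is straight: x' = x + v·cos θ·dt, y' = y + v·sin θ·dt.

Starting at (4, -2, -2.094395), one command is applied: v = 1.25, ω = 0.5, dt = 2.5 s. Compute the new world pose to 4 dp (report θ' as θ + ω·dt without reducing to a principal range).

(4.2961, -4.9105, -0.8444)

θ' = -2.0944 + 0.5·2.5 = -0.8444
R = v/ω = 1.25/0.5 = 2.5000
x' = 4 + 2.5000·(sin -0.8444 − sin -2.0944) = 4.2961
y' = -2 − 2.5000·(cos -0.8444 − cos -2.0944) = -4.9105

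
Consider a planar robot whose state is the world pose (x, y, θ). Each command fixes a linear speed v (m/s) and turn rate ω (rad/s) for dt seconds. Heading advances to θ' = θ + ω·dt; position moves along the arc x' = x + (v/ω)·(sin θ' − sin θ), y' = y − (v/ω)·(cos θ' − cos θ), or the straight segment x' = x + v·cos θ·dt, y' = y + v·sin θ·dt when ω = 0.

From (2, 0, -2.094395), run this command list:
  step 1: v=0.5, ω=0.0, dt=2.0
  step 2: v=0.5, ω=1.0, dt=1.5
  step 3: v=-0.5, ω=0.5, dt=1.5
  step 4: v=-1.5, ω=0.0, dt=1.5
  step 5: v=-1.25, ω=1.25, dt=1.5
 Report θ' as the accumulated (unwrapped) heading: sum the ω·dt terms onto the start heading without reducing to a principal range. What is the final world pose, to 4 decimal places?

(-2.0260, -3.1512, 2.0306)

step 1: θ'=-2.0944 (straight) → pose (1.5000, -0.8660, -2.0944)
step 2: θ'=-0.5944 (R=0.5000) → pose (1.6530, -1.5303, -0.5944)
step 3: θ'=0.1556 (R=-1.0000) → pose (0.9380, -1.3708, 0.1556)
step 4: θ'=0.1556 (straight) → pose (-1.2848, -1.7195, 0.1556)
step 5: θ'=2.0306 (R=-1.0000) → pose (-2.0260, -3.1512, 2.0306)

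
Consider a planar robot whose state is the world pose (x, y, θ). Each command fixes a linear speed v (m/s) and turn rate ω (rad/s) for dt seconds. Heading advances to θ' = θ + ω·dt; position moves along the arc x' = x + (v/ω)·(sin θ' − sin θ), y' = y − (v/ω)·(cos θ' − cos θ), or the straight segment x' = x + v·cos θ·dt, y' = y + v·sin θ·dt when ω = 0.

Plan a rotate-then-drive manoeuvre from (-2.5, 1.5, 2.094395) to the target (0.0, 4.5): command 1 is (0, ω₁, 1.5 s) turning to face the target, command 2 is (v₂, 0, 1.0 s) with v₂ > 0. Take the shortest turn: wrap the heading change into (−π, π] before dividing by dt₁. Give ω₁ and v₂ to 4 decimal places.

ω₁ = -0.8122, v₂ = 3.9051

heading to target = atan2(4.5−1.5, 0−-2.5) = 0.8761
Δθ = wrap(0.8761 − 2.0944) = -1.2183; ω₁ = Δθ/dt₁ = -0.8122
distance = √((0−-2.5)² + (4.5−1.5)²) = 3.9051; v₂ = distance/dt₂ = 3.9051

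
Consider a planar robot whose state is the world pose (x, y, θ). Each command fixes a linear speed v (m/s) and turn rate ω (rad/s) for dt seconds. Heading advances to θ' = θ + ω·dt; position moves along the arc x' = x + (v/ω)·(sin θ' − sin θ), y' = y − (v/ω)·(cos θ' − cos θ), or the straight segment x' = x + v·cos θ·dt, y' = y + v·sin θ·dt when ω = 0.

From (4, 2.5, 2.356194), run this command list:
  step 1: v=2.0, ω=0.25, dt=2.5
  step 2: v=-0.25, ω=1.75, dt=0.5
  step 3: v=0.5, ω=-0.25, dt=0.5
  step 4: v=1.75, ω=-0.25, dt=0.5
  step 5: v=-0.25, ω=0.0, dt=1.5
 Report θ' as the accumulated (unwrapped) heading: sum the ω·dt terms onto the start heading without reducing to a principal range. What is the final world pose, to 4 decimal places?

step 1: θ'=2.9812 (R=8.0000) → pose (-0.3792, 4.7405, 2.9812)
step 2: θ'=3.8562 (R=-0.1429) → pose (-0.2627, 4.7736, 3.8562)
step 3: θ'=3.7312 (R=-2.0000) → pose (-0.4613, 4.6220, 3.7312)
step 4: θ'=3.6062 (R=-7.0000) → pose (-1.2170, 4.1821, 3.6062)
step 5: θ'=3.6062 (straight) → pose (-0.8818, 4.3501, 3.6062)

(-0.8818, 4.3501, 3.6062)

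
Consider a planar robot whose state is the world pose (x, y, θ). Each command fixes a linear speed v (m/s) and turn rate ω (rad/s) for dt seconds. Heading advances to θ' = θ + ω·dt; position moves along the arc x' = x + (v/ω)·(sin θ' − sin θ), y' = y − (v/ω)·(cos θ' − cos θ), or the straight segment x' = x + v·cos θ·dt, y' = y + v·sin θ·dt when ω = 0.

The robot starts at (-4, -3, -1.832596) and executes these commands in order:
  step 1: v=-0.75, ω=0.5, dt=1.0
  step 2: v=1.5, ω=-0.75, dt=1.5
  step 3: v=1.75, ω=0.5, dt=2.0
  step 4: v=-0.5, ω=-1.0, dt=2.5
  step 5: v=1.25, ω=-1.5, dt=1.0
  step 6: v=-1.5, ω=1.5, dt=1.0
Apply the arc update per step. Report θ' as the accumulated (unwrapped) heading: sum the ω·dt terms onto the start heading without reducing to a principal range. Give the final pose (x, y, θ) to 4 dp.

step 1: θ'=-1.3326 (R=-1.5000) → pose (-3.9912, -2.2578, -1.3326)
step 2: θ'=-2.4576 (R=-2.0000) → pose (-4.6710, -4.2799, -2.4576)
step 3: θ'=-1.4576 (R=3.5000) → pose (-5.9369, -7.3879, -1.4576)
step 4: θ'=-3.9576 (R=0.5000) → pose (-5.0759, -6.9888, -3.9576)
step 5: θ'=-5.4576 (R=-0.8333) → pose (-5.0814, -5.8528, -5.4576)
step 6: θ'=-3.9576 (R=-1.0000) → pose (-5.0748, -7.2161, -3.9576)

(-5.0748, -7.2161, -3.9576)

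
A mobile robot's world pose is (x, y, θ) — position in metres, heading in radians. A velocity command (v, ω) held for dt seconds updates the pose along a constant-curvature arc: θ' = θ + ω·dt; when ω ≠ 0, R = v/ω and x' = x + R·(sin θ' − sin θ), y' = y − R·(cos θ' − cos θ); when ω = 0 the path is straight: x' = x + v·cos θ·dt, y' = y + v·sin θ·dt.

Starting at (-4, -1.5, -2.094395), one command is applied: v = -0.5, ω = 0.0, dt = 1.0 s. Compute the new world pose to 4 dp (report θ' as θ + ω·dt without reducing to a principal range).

(-3.7500, -1.0670, -2.0944)

θ' = -2.0944 + 0.0·1.0 = -2.0944
ω = 0 → straight: x' = -4 + -0.5·cos(-2.0944)·1.0 = -3.7500
y' = -1.5 + -0.5·sin(-2.0944)·1.0 = -1.0670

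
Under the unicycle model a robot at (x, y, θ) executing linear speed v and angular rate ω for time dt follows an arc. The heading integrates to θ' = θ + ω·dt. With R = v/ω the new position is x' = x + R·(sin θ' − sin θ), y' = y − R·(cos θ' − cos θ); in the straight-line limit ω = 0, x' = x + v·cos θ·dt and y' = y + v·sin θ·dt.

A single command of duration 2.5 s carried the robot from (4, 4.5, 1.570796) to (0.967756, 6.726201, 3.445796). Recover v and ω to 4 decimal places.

v = 1.7500, ω = 0.7500

Δθ = 3.445796 − 1.570796 = 1.875000
ω = Δθ/dt = 1.875000/2.5 = 0.7500
R = Δx/(sin θ' − sin θ) = 2.3333
v = R·ω = 2.3333·0.7500 = 1.7500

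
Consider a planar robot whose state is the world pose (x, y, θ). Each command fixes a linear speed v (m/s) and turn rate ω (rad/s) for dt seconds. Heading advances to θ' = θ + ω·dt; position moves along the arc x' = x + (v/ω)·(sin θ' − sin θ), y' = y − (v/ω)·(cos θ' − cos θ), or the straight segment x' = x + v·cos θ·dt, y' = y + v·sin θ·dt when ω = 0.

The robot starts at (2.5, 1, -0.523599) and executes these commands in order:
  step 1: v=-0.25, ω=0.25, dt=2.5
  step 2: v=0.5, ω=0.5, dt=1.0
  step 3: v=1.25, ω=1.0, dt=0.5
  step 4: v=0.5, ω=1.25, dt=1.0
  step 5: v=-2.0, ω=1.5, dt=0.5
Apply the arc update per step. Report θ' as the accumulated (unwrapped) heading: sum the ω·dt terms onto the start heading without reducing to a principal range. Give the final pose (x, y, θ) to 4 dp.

(3.5921, 1.8328, 3.1014)

step 1: θ'=0.1014 (R=-1.0000) → pose (1.8988, 1.1288, 0.1014)
step 2: θ'=0.6014 (R=1.0000) → pose (2.3633, 1.2992, 0.6014)
step 3: θ'=1.1014 (R=1.2500) → pose (2.7709, 1.7644, 1.1014)
step 4: θ'=2.3514 (R=0.4000) → pose (2.6984, 2.2268, 2.3514)
step 5: θ'=3.1014 (R=-1.3333) → pose (3.5921, 1.8328, 3.1014)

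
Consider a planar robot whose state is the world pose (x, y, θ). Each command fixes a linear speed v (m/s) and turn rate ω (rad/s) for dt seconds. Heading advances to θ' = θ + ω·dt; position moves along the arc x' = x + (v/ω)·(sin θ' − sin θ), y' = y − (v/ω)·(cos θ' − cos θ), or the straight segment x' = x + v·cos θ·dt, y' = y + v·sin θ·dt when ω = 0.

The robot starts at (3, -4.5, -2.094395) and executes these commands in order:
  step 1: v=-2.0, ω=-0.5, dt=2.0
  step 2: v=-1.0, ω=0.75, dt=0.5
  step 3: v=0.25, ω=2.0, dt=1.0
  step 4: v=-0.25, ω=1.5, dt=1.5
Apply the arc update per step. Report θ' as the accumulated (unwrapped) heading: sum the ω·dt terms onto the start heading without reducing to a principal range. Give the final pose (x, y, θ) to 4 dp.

step 1: θ'=-3.0944 (R=4.0000) → pose (6.2754, -2.5045, -3.0944)
step 2: θ'=-2.7194 (R=-1.3333) → pose (6.7588, -2.3889, -2.7194)
step 3: θ'=-0.7194 (R=0.1250) → pose (6.7277, -2.5969, -0.7194)
step 4: θ'=1.5306 (R=-0.1667) → pose (6.4513, -2.7156, 1.5306)

(6.4513, -2.7156, 1.5306)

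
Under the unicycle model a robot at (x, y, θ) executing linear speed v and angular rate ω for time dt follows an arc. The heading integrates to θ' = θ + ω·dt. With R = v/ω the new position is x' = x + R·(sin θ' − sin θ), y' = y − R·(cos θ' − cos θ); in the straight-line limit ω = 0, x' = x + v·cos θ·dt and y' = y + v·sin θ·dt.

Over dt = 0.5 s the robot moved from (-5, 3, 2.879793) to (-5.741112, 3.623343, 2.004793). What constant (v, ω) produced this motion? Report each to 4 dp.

v = 2.0000, ω = -1.7500

Δθ = 2.004793 − 2.879793 = -0.875000
ω = Δθ/dt = -0.875000/0.5 = -1.7500
R = Δx/(sin θ' − sin θ) = -1.1429
v = R·ω = -1.1429·-1.7500 = 2.0000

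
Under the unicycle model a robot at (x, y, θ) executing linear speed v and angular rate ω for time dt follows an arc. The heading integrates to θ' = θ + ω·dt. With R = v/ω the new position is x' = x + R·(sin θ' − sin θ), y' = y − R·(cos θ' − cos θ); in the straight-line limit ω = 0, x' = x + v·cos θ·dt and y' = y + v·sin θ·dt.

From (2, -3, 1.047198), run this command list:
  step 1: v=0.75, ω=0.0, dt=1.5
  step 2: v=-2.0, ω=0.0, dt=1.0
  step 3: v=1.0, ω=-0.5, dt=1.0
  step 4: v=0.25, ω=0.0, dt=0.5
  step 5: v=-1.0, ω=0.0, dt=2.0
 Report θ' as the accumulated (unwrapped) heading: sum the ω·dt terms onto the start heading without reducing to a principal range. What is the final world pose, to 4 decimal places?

(0.6527, -4.0254, 0.5472)

step 1: θ'=1.0472 (straight) → pose (2.5625, -2.0257, 1.0472)
step 2: θ'=1.0472 (straight) → pose (1.5625, -3.7578, 1.0472)
step 3: θ'=0.5472 (R=-2.0000) → pose (2.2540, -3.0498, 0.5472)
step 4: θ'=0.5472 (straight) → pose (2.3607, -2.9848, 0.5472)
step 5: θ'=0.5472 (straight) → pose (0.6527, -4.0254, 0.5472)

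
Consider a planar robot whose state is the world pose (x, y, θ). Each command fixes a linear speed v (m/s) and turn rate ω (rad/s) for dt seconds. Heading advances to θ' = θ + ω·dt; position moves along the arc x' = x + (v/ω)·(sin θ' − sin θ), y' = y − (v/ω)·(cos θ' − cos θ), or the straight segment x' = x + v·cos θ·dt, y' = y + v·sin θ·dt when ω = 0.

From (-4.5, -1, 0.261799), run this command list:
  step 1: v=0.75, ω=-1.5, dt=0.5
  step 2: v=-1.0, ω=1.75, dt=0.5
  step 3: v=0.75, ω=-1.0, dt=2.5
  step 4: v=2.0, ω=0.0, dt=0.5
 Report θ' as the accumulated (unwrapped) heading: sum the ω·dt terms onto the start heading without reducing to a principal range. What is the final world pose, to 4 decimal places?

(-4.2106, -2.9550, -2.1132)

step 1: θ'=-0.4882 (R=-0.5000) → pose (-4.1361, -1.0414, -0.4882)
step 2: θ'=0.3868 (R=-0.5714) → pose (-4.6197, -1.0168, 0.3868)
step 3: θ'=-2.1132 (R=-0.7500) → pose (-3.6944, -2.0986, -2.1132)
step 4: θ'=-2.1132 (straight) → pose (-4.2106, -2.9550, -2.1132)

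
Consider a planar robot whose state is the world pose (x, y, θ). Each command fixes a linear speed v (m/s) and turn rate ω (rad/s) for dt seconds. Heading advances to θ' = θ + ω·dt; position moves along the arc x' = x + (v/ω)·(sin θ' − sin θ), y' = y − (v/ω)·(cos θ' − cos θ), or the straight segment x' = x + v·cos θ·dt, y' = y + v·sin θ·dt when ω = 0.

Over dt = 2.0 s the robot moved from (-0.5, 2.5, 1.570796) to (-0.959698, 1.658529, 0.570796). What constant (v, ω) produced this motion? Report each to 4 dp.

v = -0.5000, ω = -0.5000

Δθ = 0.570796 − 1.570796 = -1.000000
ω = Δθ/dt = -1.000000/2.0 = -0.5000
R = −Δy/(cos θ' − cos θ) = 1.0000
v = R·ω = 1.0000·-0.5000 = -0.5000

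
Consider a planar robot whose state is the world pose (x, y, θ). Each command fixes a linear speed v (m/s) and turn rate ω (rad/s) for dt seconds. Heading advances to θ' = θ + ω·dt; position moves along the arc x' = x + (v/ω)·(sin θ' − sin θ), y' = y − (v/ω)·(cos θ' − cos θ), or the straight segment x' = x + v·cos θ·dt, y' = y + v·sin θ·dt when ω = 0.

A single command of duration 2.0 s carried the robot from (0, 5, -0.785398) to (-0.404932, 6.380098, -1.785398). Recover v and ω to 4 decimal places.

v = -0.7500, ω = -0.5000

Δθ = -1.785398 − -0.785398 = -1.000000
ω = Δθ/dt = -1.000000/2.0 = -0.5000
R = −Δy/(cos θ' − cos θ) = 1.5000
v = R·ω = 1.5000·-0.5000 = -0.7500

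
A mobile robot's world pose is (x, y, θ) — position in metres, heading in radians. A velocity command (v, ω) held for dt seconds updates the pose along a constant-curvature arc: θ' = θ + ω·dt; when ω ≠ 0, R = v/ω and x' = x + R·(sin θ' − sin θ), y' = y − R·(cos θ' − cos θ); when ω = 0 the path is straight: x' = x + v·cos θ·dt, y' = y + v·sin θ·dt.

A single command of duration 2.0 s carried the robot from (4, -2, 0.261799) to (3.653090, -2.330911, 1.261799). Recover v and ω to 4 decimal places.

v = -0.2500, ω = 0.5000

Δθ = 1.261799 − 0.261799 = 1.000000
ω = Δθ/dt = 1.000000/2.0 = 0.5000
R = Δx/(sin θ' − sin θ) = -0.5000
v = R·ω = -0.5000·0.5000 = -0.2500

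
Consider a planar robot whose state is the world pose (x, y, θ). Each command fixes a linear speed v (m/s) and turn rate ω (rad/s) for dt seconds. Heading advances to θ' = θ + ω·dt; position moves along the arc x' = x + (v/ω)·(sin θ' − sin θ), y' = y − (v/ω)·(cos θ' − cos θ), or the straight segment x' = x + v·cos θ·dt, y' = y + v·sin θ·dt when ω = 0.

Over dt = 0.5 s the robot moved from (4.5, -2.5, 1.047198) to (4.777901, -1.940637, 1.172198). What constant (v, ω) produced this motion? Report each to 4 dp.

Δθ = 1.172198 − 1.047198 = 0.125000
ω = Δθ/dt = 0.125000/0.5 = 0.2500
R = −Δy/(cos θ' − cos θ) = 5.0000
v = R·ω = 5.0000·0.2500 = 1.2500

v = 1.2500, ω = 0.2500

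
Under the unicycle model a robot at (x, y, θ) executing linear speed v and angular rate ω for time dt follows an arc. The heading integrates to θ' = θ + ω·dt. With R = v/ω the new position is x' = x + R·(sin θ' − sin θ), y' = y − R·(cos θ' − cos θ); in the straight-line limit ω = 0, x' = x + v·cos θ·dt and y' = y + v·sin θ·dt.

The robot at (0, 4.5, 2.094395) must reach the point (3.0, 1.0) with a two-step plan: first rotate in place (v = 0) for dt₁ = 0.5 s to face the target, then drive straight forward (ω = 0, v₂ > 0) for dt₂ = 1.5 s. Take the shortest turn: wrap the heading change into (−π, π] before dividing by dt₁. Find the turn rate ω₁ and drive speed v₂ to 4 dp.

heading to target = atan2(1−4.5, 3−0) = -0.8622
Δθ = wrap(-0.8622 − 2.0944) = -2.9566; ω₁ = Δθ/dt₁ = -5.9131
distance = √((3−0)² + (1−4.5)²) = 4.6098; v₂ = distance/dt₂ = 3.0732

ω₁ = -5.9131, v₂ = 3.0732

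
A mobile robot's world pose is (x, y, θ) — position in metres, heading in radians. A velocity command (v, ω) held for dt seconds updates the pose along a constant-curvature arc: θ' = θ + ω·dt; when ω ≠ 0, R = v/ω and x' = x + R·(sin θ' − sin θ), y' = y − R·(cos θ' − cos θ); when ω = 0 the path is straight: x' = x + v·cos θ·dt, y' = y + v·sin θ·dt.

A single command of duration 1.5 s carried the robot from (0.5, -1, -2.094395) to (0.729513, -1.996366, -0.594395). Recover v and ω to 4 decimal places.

Δθ = -0.594395 − -2.094395 = 1.500000
ω = Δθ/dt = 1.500000/1.5 = 1.0000
R = −Δy/(cos θ' − cos θ) = 0.7500
v = R·ω = 0.7500·1.0000 = 0.7500

v = 0.7500, ω = 1.0000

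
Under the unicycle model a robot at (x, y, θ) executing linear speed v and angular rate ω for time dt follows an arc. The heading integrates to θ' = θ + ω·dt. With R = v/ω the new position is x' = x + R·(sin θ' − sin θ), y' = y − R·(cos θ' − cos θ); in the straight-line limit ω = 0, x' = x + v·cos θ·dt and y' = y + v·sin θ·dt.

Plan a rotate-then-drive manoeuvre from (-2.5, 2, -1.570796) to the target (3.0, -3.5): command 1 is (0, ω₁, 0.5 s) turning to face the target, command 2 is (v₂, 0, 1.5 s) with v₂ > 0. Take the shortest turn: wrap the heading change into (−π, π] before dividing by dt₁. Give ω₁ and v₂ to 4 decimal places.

ω₁ = 1.5708, v₂ = 5.1854

heading to target = atan2(-3.5−2, 3−-2.5) = -0.7854
Δθ = wrap(-0.7854 − -1.5708) = 0.7854; ω₁ = Δθ/dt₁ = 1.5708
distance = √((3−-2.5)² + (-3.5−2)²) = 7.7782; v₂ = distance/dt₂ = 5.1854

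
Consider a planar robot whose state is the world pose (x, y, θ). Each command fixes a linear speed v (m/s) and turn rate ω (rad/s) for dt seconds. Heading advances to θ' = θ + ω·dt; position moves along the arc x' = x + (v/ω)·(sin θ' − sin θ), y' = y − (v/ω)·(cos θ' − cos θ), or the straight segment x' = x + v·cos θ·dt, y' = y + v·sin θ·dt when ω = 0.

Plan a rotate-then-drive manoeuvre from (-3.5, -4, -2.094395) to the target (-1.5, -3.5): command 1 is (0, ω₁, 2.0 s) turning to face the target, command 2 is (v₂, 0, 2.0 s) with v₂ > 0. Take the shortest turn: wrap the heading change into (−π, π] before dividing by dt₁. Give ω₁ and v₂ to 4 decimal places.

heading to target = atan2(-3.5−-4, -1.5−-3.5) = 0.2450
Δθ = wrap(0.2450 − -2.0944) = 2.3394; ω₁ = Δθ/dt₁ = 1.1697
distance = √((-1.5−-3.5)² + (-3.5−-4)²) = 2.0616; v₂ = distance/dt₂ = 1.0308

ω₁ = 1.1697, v₂ = 1.0308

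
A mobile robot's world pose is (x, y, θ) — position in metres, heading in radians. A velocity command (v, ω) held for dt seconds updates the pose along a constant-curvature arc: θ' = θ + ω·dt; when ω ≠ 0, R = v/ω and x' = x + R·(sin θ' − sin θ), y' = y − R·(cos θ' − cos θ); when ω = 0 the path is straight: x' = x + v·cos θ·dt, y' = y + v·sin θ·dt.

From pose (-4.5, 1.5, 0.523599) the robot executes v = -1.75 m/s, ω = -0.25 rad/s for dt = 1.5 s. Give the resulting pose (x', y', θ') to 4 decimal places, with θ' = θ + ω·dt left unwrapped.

θ' = 0.5236 + -0.25·1.5 = 0.1486
R = v/ω = -1.75/-0.25 = 7.0000
x' = -4.5 + 7.0000·(sin 0.1486 − sin 0.5236) = -6.9636
y' = 1.5 − 7.0000·(cos 0.1486 − cos 0.5236) = 0.6393

(-6.9636, 0.6393, 0.1486)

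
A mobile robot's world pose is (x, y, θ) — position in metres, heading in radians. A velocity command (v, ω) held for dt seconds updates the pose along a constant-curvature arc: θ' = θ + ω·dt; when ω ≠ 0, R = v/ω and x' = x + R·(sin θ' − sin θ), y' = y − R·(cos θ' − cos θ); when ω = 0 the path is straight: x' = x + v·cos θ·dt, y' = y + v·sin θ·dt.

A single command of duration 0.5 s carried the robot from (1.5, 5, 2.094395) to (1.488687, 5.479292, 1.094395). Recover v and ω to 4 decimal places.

v = 1.0000, ω = -2.0000

Δθ = 1.094395 − 2.094395 = -1.000000
ω = Δθ/dt = -1.000000/0.5 = -2.0000
R = −Δy/(cos θ' − cos θ) = -0.5000
v = R·ω = -0.5000·-2.0000 = 1.0000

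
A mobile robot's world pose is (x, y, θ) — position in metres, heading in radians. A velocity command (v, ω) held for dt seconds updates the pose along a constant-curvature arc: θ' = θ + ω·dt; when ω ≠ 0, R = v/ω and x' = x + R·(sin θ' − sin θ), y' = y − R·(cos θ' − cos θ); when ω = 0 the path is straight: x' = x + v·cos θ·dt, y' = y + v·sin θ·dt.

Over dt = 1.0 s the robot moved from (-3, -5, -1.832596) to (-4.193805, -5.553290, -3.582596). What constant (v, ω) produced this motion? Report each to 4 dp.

v = 1.5000, ω = -1.7500

Δθ = -3.582596 − -1.832596 = -1.750000
ω = Δθ/dt = -1.750000/1.0 = -1.7500
R = Δx/(sin θ' − sin θ) = -0.8571
v = R·ω = -0.8571·-1.7500 = 1.5000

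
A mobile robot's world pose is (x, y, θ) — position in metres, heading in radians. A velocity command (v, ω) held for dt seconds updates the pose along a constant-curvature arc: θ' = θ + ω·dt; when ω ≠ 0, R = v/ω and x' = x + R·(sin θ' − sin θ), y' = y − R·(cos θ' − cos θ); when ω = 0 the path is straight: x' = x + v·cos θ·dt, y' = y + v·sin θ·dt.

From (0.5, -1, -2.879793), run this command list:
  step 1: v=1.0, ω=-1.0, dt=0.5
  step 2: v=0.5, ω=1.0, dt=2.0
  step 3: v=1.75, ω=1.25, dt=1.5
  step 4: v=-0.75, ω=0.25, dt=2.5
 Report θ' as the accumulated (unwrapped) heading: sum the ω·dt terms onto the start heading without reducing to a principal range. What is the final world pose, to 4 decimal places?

step 1: θ'=-3.3798 (R=-1.0000) → pose (0.0052, -1.0058, -3.3798)
step 2: θ'=-1.3798 (R=0.5000) → pose (-0.6037, -1.5866, -1.3798)
step 3: θ'=0.4952 (R=1.4000) → pose (1.4362, -2.5527, 0.4952)
step 4: θ'=1.1202 (R=-3.0000) → pose (0.1613, -3.8858, 1.1202)

(0.1613, -3.8858, 1.1202)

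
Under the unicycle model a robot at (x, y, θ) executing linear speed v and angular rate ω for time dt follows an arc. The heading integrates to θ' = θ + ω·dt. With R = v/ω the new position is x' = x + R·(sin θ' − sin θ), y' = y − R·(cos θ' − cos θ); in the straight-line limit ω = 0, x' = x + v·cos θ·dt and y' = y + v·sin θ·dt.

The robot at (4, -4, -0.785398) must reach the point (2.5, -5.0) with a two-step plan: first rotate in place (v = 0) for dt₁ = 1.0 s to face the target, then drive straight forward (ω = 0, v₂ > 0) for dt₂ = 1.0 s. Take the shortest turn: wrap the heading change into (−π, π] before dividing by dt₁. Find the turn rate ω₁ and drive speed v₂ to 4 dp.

heading to target = atan2(-5−-4, 2.5−4) = -2.5536
Δθ = wrap(-2.5536 − -0.7854) = -1.7682; ω₁ = Δθ/dt₁ = -1.7682
distance = √((2.5−4)² + (-5−-4)²) = 1.8028; v₂ = distance/dt₂ = 1.8028

ω₁ = -1.7682, v₂ = 1.8028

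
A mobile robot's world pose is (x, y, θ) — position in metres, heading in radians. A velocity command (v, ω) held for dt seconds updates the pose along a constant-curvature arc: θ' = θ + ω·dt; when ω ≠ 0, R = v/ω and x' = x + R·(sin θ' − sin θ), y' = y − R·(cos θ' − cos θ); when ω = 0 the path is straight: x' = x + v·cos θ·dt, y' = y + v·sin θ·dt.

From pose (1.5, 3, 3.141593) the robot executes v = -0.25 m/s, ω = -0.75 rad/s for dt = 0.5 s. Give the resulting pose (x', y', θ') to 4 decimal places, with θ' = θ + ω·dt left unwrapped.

(1.6221, 2.9768, 2.7666)

θ' = 3.1416 + -0.75·0.5 = 2.7666
R = v/ω = -0.25/-0.75 = 0.3333
x' = 1.5 + 0.3333·(sin 2.7666 − sin 3.1416) = 1.6221
y' = 3 − 0.3333·(cos 2.7666 − cos 3.1416) = 2.9768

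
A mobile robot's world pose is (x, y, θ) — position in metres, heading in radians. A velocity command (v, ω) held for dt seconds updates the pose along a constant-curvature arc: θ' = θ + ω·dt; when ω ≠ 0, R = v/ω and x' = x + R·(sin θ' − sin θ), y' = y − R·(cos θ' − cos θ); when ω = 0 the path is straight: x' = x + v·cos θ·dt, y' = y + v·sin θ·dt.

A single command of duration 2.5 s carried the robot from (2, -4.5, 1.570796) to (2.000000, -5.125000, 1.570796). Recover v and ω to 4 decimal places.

Δθ = 1.570796 − 1.570796 = 0.000000
ω = Δθ/dt = 0.000000/2.5 = 0.0000
ω = 0 → v = (Δx·cos θ + Δy·sin θ)/dt = -0.2500

v = -0.2500, ω = 0.0000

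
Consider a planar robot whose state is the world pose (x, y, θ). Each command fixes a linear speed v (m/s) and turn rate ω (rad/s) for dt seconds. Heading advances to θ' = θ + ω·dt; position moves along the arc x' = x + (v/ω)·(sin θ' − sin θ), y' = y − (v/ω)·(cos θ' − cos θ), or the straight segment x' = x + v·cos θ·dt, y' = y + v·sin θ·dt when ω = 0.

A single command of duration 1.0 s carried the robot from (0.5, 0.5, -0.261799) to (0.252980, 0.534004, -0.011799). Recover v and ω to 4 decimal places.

v = -0.2500, ω = 0.2500

Δθ = -0.011799 − -0.261799 = 0.250000
ω = Δθ/dt = 0.250000/1.0 = 0.2500
R = Δx/(sin θ' − sin θ) = -1.0000
v = R·ω = -1.0000·0.2500 = -0.2500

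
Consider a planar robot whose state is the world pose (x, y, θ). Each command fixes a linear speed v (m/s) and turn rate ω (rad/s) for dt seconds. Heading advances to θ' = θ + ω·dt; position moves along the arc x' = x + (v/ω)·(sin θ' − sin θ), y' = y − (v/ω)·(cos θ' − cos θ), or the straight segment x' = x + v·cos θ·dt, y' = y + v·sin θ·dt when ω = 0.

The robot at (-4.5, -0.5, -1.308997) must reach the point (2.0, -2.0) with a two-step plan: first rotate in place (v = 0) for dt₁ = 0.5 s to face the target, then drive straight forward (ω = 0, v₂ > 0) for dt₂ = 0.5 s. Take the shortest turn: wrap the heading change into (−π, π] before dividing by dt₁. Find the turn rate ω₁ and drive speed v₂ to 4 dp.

ω₁ = 2.1644, v₂ = 13.3417

heading to target = atan2(-2−-0.5, 2−-4.5) = -0.2268
Δθ = wrap(-0.2268 − -1.3090) = 1.0822; ω₁ = Δθ/dt₁ = 2.1644
distance = √((2−-4.5)² + (-2−-0.5)²) = 6.6708; v₂ = distance/dt₂ = 13.3417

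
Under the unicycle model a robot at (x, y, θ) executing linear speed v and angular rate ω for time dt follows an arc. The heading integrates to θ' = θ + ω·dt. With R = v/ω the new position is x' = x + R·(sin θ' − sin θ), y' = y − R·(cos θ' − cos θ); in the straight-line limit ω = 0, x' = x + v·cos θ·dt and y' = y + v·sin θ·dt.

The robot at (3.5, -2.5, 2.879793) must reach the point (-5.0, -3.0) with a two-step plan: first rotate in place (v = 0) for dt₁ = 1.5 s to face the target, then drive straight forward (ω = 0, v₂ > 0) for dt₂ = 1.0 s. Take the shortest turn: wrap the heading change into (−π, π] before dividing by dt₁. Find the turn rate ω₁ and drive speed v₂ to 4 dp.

heading to target = atan2(-3−-2.5, -5−3.5) = -3.0828
Δθ = wrap(-3.0828 − 2.8798) = 0.3206; ω₁ = Δθ/dt₁ = 0.2137
distance = √((-5−3.5)² + (-3−-2.5)²) = 8.5147; v₂ = distance/dt₂ = 8.5147

ω₁ = 0.2137, v₂ = 8.5147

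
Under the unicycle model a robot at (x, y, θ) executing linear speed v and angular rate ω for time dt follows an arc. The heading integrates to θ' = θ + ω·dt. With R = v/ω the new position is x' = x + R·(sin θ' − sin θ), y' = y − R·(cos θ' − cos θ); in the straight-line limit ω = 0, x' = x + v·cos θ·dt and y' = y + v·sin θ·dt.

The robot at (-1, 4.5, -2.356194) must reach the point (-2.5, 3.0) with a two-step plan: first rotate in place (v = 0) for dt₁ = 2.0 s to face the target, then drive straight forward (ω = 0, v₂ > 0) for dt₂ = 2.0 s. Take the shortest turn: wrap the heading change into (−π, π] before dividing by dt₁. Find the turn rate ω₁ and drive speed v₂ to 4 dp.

ω₁ = 0.0000, v₂ = 1.0607

heading to target = atan2(3−4.5, -2.5−-1) = -2.3562
Δθ = wrap(-2.3562 − -2.3562) = 0.0000; ω₁ = Δθ/dt₁ = 0.0000
distance = √((-2.5−-1)² + (3−4.5)²) = 2.1213; v₂ = distance/dt₂ = 1.0607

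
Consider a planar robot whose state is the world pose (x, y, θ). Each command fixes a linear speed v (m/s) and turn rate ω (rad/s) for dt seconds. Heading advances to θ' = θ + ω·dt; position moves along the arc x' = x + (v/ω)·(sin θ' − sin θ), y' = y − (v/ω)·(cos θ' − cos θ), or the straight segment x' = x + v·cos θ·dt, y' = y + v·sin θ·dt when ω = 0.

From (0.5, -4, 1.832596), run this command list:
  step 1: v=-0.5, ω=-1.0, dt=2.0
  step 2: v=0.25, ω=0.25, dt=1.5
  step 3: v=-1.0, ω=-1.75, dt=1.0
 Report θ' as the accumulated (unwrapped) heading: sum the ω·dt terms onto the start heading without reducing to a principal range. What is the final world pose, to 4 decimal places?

(-0.3825, -4.0720, -1.5424)

step 1: θ'=-0.1674 (R=0.5000) → pose (-0.0663, -4.6224, -0.1674)
step 2: θ'=0.2076 (R=1.0000) → pose (0.3065, -4.6149, 0.2076)
step 3: θ'=-1.5424 (R=0.5714) → pose (-0.3825, -4.0720, -1.5424)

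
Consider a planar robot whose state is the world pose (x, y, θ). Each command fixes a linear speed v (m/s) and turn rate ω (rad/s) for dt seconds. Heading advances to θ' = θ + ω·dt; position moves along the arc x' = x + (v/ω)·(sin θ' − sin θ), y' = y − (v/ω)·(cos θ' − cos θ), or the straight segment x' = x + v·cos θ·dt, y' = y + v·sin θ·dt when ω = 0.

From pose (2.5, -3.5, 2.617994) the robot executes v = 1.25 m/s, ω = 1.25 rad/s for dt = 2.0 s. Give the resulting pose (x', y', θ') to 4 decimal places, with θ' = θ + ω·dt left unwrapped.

(1.0811, -4.7606, 5.1180)

θ' = 2.6180 + 1.25·2.0 = 5.1180
R = v/ω = 1.25/1.25 = 1.0000
x' = 2.5 + 1.0000·(sin 5.1180 − sin 2.6180) = 1.0811
y' = -3.5 − 1.0000·(cos 5.1180 − cos 2.6180) = -4.7606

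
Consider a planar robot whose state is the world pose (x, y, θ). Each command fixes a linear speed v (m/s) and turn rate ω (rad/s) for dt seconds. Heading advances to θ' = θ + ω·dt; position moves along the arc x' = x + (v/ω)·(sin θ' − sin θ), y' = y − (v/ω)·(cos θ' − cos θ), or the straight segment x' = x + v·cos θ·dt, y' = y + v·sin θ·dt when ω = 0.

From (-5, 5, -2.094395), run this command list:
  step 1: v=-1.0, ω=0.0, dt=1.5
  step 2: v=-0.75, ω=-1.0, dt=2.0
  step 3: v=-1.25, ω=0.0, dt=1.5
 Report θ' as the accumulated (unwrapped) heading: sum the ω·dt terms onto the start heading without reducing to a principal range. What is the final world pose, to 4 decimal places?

step 1: θ'=-2.0944 (straight) → pose (-4.2500, 6.2990, -2.0944)
step 2: θ'=-4.0944 (R=0.7500) → pose (-2.9892, 6.3586, -4.0944)
step 3: θ'=-4.0944 (straight) → pose (-1.9028, 4.8304, -4.0944)

(-1.9028, 4.8304, -4.0944)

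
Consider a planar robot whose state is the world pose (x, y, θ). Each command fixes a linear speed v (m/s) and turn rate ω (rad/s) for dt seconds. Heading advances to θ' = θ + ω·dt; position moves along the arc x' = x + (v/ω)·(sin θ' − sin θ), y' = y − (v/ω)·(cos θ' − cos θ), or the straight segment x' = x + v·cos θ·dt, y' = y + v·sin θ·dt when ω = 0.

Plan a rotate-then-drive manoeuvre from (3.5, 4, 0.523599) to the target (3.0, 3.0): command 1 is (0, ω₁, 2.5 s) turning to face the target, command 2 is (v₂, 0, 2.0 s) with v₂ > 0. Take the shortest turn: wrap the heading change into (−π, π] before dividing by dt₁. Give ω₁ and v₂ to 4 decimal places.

ω₁ = -1.0232, v₂ = 0.5590

heading to target = atan2(3−4, 3−3.5) = -2.0344
Δθ = wrap(-2.0344 − 0.5236) = -2.5580; ω₁ = Δθ/dt₁ = -1.0232
distance = √((3−3.5)² + (3−4)²) = 1.1180; v₂ = distance/dt₂ = 0.5590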